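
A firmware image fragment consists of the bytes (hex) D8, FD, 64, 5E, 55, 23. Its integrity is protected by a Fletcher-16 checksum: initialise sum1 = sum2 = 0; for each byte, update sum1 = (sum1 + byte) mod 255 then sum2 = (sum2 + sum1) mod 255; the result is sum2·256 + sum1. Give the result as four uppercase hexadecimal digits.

8512

Running sums (mod 255):
  after byte 0 (D8): sum1=216, sum2=216
  after byte 1 (FD): sum1=214, sum2=175
  after byte 2 (64): sum1=59, sum2=234
  after byte 3 (5E): sum1=153, sum2=132
  after byte 4 (55): sum1=238, sum2=115
  after byte 5 (23): sum1=18, sum2=133
Checksum = sum2·256 + sum1 = 133·256 + 18 = 34066 = 0x8512.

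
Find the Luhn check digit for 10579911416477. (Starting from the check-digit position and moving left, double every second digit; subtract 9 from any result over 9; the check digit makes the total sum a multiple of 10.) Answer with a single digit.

6

Partial digits right→left: 7 7 4 6 1 4 1 1 9 9 7 5 0 1
Double every second digit counting from the check-digit position (so the 1st, 3rd, 5th, ... of the partial from the right).
  doubled (with −9 where >9): 5 8 2 2 9 5 0 → sum 31
  kept as-is: 7 6 4 1 9 5 1 → sum 33
Total = 31 + 33 = 64.
Check digit = (10 − (64 mod 10)) mod 10 = 6.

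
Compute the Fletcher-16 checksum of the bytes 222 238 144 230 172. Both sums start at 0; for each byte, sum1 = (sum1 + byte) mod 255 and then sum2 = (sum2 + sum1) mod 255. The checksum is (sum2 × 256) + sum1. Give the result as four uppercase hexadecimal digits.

42F1

Running sums (mod 255):
  after byte 0 (222): sum1=222, sum2=222
  after byte 1 (238): sum1=205, sum2=172
  after byte 2 (144): sum1=94, sum2=11
  after byte 3 (230): sum1=69, sum2=80
  after byte 4 (172): sum1=241, sum2=66
Checksum = sum2·256 + sum1 = 66·256 + 241 = 17137 = 0x42F1.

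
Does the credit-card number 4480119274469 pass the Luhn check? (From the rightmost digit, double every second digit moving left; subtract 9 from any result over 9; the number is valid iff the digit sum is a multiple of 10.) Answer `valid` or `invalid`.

invalid

From the right, keep odd positions and double even positions (subtract 9 from any doubled value over 9):
  doubled (positions 2,4,...): 3 8 4 2 0 8 → sum 25
  kept (positions 1,3,...): 9 4 7 9 1 8 4 → sum 42
Total = 67.
67 mod 10 = 7, so the number is invalid.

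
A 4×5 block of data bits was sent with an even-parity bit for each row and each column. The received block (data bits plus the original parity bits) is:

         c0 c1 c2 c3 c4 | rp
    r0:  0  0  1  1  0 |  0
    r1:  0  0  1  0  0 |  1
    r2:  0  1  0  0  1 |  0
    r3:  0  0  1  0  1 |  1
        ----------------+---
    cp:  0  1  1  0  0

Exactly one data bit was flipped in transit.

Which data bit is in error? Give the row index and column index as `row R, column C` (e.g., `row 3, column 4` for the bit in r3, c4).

row 3, column 3

Recompute each row's even parity and compare to rp:
  r0: data parity 0, sent rp 0 → ok
  r1: data parity 1, sent rp 1 → ok
  r2: data parity 0, sent rp 0 → ok
  r3: data parity 0, sent rp 1 → mismatch
Recompute each column's even parity and compare to cp:
  c0: data parity 0, sent cp 0 → ok
  c1: data parity 1, sent cp 1 → ok
  c2: data parity 1, sent cp 1 → ok
  c3: data parity 1, sent cp 0 → mismatch
  c4: data parity 0, sent cp 0 → ok
Exactly one row (r3) and one column (c3) fail → the flipped bit is at their intersection.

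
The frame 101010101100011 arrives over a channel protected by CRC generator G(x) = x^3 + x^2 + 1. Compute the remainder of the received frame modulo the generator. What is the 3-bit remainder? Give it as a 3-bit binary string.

Modulo-2 division of 101010101100011 by 1101:
  pos 0: 1010 XOR 1101 = 0111
  pos 1: 1111 XOR 1101 = 0010
  pos 3: 1001 XOR 1101 = 0100
  pos 4: 1000 XOR 1101 = 0101
  pos 5: 1011 XOR 1101 = 0110
  pos 6: 1101 XOR 1101 = 0000
Remainder = 011 (nonzero — an error is detected).

011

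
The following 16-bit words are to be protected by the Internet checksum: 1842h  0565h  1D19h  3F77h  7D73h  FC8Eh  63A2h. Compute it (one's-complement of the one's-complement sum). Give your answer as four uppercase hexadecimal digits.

A823

One's-complement addition (fold any carry out of bit 15 back into bit 0):
  0x1842 + 0x0565 = 0x01DA7
  0x1DA7 + 0x1D19 = 0x03AC0
  0x3AC0 + 0x3F77 = 0x07A37
  0x7A37 + 0x7D73 = 0x0F7AA
  0xF7AA + 0xFC8E = 0x1F438 → wrap carry → 0xF439
  0xF439 + 0x63A2 = 0x157DB → wrap carry → 0x57DC
One's-complement sum = 0x57DC.
Checksum = ~0x57DC & 0xFFFF = 0xA823.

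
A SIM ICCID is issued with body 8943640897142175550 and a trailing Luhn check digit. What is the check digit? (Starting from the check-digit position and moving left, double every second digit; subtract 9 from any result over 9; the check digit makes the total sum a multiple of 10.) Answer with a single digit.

Partial digits right→left: 0 5 5 5 7 1 2 4 1 7 9 8 0 4 6 3 4 9 8
Double every second digit counting from the check-digit position (so the 1st, 3rd, 5th, ... of the partial from the right).
  doubled (with −9 where >9): 0 1 5 4 2 9 0 3 8 7 → sum 39
  kept as-is: 5 5 1 4 7 8 4 3 9 → sum 46
Total = 39 + 46 = 85.
Check digit = (10 − (85 mod 10)) mod 10 = 5.

5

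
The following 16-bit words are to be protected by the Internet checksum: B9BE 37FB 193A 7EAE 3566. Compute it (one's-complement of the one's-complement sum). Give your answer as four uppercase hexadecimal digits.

40F7

One's-complement addition (fold any carry out of bit 15 back into bit 0):
  0xB9BE + 0x37FB = 0x0F1B9
  0xF1B9 + 0x193A = 0x10AF3 → wrap carry → 0x0AF4
  0x0AF4 + 0x7EAE = 0x089A2
  0x89A2 + 0x3566 = 0x0BF08
One's-complement sum = 0xBF08.
Checksum = ~0xBF08 & 0xFFFF = 0x40F7.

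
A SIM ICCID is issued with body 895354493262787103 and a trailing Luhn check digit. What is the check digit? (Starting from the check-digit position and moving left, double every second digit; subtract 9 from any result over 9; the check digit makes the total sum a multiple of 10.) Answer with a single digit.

0

Partial digits right→left: 3 0 1 7 8 7 2 6 2 3 9 4 4 5 3 5 9 8
Double every second digit counting from the check-digit position (so the 1st, 3rd, 5th, ... of the partial from the right).
  doubled (with −9 where >9): 6 2 7 4 4 9 8 6 9 → sum 55
  kept as-is: 0 7 7 6 3 4 5 5 8 → sum 45
Total = 55 + 45 = 100.
Check digit = (10 − (100 mod 10)) mod 10 = 0.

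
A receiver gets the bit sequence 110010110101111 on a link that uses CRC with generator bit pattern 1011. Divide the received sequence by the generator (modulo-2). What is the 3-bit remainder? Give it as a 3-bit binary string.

111

Modulo-2 division of 110010110101111 by 1011:
  pos 0: 1100 XOR 1011 = 0111
  pos 1: 1111 XOR 1011 = 0100
  pos 2: 1000 XOR 1011 = 0011
  pos 4: 1111 XOR 1011 = 0100
  pos 5: 1000 XOR 1011 = 0011
  pos 7: 1110 XOR 1011 = 0101
  pos 8: 1011 XOR 1011 = 0000
Remainder = 111 (nonzero — an error is detected).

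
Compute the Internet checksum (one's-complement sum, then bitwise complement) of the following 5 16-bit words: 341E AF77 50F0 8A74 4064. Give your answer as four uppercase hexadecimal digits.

One's-complement addition (fold any carry out of bit 15 back into bit 0):
  0x341E + 0xAF77 = 0x0E395
  0xE395 + 0x50F0 = 0x13485 → wrap carry → 0x3486
  0x3486 + 0x8A74 = 0x0BEFA
  0xBEFA + 0x4064 = 0x0FF5E
One's-complement sum = 0xFF5E.
Checksum = ~0xFF5E & 0xFFFF = 0x00A1.

00A1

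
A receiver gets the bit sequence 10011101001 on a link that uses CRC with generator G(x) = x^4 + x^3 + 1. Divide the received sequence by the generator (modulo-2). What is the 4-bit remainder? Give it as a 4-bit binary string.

Modulo-2 division of 10011101001 by 11001:
  pos 0: 10011 XOR 11001 = 01010
  pos 1: 10101 XOR 11001 = 01100
  pos 2: 11000 XOR 11001 = 00001
  pos 6: 11001 XOR 11001 = 00000
Remainder = 0000 (zero — the frame passes the CRC check).

0000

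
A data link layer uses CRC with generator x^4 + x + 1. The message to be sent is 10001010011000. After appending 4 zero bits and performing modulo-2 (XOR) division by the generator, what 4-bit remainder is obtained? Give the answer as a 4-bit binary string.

Append 4 zeros: 100010100110000000. Divide by 10011 (XOR where the leading bit is 1):
  pos 0: 10001 XOR 10011 = 00010
  pos 3: 10010 XOR 10011 = 00001
  pos 7: 10110 XOR 10011 = 00101
  pos 9: 10100 XOR 10011 = 00111
  pos 11: 11100 XOR 10011 = 01111
  pos 12: 11110 XOR 10011 = 01101
  pos 13: 11010 XOR 10011 = 01001
Remainder (last 4 bits) = 1001. This is the CRC / FCS.

1001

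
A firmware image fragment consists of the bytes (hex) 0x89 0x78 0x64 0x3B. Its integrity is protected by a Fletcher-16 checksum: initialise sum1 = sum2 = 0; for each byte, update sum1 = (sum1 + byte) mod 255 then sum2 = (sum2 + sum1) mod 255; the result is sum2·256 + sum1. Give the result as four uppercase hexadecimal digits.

Running sums (mod 255):
  after byte 0 (0x89): sum1=137, sum2=137
  after byte 1 (0x78): sum1=2, sum2=139
  after byte 2 (0x64): sum1=102, sum2=241
  after byte 3 (0x3B): sum1=161, sum2=147
Checksum = sum2·256 + sum1 = 147·256 + 161 = 37793 = 0x93A1.

93A1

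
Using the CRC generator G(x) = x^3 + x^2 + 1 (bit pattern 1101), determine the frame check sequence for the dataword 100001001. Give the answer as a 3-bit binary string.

100

Append 3 zeros: 100001001000. Divide by 1101 (XOR where the leading bit is 1):
  pos 0: 1000 XOR 1101 = 0101
  pos 1: 1010 XOR 1101 = 0111
  pos 2: 1111 XOR 1101 = 0010
  pos 4: 1000 XOR 1101 = 0101
  pos 5: 1011 XOR 1101 = 0110
  pos 6: 1100 XOR 1101 = 0001
Remainder (last 3 bits) = 100. This is the CRC / FCS.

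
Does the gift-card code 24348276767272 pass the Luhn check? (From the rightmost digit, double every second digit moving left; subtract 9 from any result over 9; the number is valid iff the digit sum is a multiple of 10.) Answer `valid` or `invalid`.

From the right, keep odd positions and double even positions (subtract 9 from any doubled value over 9):
  doubled (positions 2,4,...): 5 5 5 5 7 6 4 → sum 37
  kept (positions 1,3,...): 2 2 6 6 2 4 4 → sum 26
Total = 63.
63 mod 10 = 3, so the number is invalid.

invalid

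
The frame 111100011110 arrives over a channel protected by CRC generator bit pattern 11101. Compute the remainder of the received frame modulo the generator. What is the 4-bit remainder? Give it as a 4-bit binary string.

Modulo-2 division of 111100011110 by 11101:
  pos 0: 11110 XOR 11101 = 00011
  pos 3: 11001 XOR 11101 = 00100
  pos 5: 10011 XOR 11101 = 01110
  pos 6: 11101 XOR 11101 = 00000
Remainder = 0000 (zero — the frame passes the CRC check).

0000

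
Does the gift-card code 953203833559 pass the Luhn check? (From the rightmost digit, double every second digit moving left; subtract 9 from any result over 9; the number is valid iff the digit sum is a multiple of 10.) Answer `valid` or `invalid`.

invalid

From the right, keep odd positions and double even positions (subtract 9 from any doubled value over 9):
  doubled (positions 2,4,...): 1 6 7 0 6 9 → sum 29
  kept (positions 1,3,...): 9 5 3 3 2 5 → sum 27
Total = 56.
56 mod 10 = 6, so the number is invalid.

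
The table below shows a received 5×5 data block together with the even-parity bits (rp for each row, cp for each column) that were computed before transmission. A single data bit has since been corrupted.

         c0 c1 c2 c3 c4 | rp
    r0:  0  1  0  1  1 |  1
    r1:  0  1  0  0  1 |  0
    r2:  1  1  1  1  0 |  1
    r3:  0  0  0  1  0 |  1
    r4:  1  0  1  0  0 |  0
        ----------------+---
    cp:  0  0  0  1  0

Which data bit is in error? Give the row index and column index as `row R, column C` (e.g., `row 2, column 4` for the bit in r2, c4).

row 2, column 1

Recompute each row's even parity and compare to rp:
  r0: data parity 1, sent rp 1 → ok
  r1: data parity 0, sent rp 0 → ok
  r2: data parity 0, sent rp 1 → mismatch
  r3: data parity 1, sent rp 1 → ok
  r4: data parity 0, sent rp 0 → ok
Recompute each column's even parity and compare to cp:
  c0: data parity 0, sent cp 0 → ok
  c1: data parity 1, sent cp 0 → mismatch
  c2: data parity 0, sent cp 0 → ok
  c3: data parity 1, sent cp 1 → ok
  c4: data parity 0, sent cp 0 → ok
Exactly one row (r2) and one column (c1) fail → the flipped bit is at their intersection.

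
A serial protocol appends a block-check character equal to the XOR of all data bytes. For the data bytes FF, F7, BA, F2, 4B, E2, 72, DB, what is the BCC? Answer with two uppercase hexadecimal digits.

40

XOR the bytes together:
  start with 0xFF
  0xFF ⊕ 0xF7 = 0x08
  0x08 ⊕ 0xBA = 0xB2
  0xB2 ⊕ 0xF2 = 0x40
  0x40 ⊕ 0x4B = 0x0B
  0x0B ⊕ 0xE2 = 0xE9
  0xE9 ⊕ 0x72 = 0x9B
  0x9B ⊕ 0xDB = 0x40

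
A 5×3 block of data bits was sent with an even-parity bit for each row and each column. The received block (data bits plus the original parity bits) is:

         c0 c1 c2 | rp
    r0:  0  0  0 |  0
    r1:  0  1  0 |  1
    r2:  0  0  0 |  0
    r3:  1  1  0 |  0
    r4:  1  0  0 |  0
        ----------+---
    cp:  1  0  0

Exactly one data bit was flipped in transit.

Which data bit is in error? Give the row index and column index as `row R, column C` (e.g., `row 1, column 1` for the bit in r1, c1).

row 4, column 0

Recompute each row's even parity and compare to rp:
  r0: data parity 0, sent rp 0 → ok
  r1: data parity 1, sent rp 1 → ok
  r2: data parity 0, sent rp 0 → ok
  r3: data parity 0, sent rp 0 → ok
  r4: data parity 1, sent rp 0 → mismatch
Recompute each column's even parity and compare to cp:
  c0: data parity 0, sent cp 1 → mismatch
  c1: data parity 0, sent cp 0 → ok
  c2: data parity 0, sent cp 0 → ok
Exactly one row (r4) and one column (c0) fail → the flipped bit is at their intersection.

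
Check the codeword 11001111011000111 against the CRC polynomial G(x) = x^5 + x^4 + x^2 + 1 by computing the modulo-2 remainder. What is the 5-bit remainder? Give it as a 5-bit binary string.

Modulo-2 division of 11001111011000111 by 110101:
  pos 0: 110011 XOR 110101 = 000110
  pos 3: 110110 XOR 110101 = 000011
  pos 7: 111100 XOR 110101 = 001001
  pos 9: 100101 XOR 110101 = 010000
  pos 10: 100001 XOR 110101 = 010100
  pos 11: 101001 XOR 110101 = 011100
Remainder = 11100 (nonzero — an error is detected).

11100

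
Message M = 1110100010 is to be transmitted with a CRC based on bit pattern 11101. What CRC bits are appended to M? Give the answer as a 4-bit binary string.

0111

Append 4 zeros: 11101000100000. Divide by 11101 (XOR where the leading bit is 1):
  pos 0: 11101 XOR 11101 = 00000
  pos 8: 10000 XOR 11101 = 01101
  pos 9: 11010 XOR 11101 = 00111
Remainder (last 4 bits) = 0111. This is the CRC / FCS.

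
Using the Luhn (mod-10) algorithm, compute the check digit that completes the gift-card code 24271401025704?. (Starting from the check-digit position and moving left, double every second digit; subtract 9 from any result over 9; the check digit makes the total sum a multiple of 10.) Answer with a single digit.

Partial digits right→left: 4 0 7 5 2 0 1 0 4 1 7 2 4 2
Double every second digit counting from the check-digit position (so the 1st, 3rd, 5th, ... of the partial from the right).
  doubled (with −9 where >9): 8 5 4 2 8 5 8 → sum 40
  kept as-is: 0 5 0 0 1 2 2 → sum 10
Total = 40 + 10 = 50.
Check digit = (10 − (50 mod 10)) mod 10 = 0.

0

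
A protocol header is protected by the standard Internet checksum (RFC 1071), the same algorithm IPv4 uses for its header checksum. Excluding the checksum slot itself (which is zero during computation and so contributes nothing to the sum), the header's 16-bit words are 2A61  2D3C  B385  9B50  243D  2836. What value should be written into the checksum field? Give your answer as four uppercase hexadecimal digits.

One's-complement addition (fold any carry out of bit 15 back into bit 0):
  0x2A61 + 0x2D3C = 0x0579D
  0x579D + 0xB385 = 0x10B22 → wrap carry → 0x0B23
  0x0B23 + 0x9B50 = 0x0A673
  0xA673 + 0x243D = 0x0CAB0
  0xCAB0 + 0x2836 = 0x0F2E6
One's-complement sum = 0xF2E6.
Checksum = ~0xF2E6 & 0xFFFF = 0x0D19.

0D19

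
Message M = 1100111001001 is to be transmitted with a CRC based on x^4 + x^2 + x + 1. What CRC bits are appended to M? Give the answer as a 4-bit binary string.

Append 4 zeros: 11001110010010000. Divide by 10111 (XOR where the leading bit is 1):
  pos 0: 11001 XOR 10111 = 01110
  pos 1: 11101 XOR 10111 = 01010
  pos 2: 10101 XOR 10111 = 00010
  pos 5: 10001 XOR 10111 = 00110
  pos 7: 11000 XOR 10111 = 01111
  pos 8: 11111 XOR 10111 = 01000
  pos 9: 10000 XOR 10111 = 00111
  pos 11: 11100 XOR 10111 = 01011
  pos 12: 10110 XOR 10111 = 00001
Remainder (last 4 bits) = 0001. This is the CRC / FCS.

0001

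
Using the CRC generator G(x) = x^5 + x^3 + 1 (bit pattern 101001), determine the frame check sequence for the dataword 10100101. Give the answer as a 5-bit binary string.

01001

Append 5 zeros: 1010010100000. Divide by 101001 (XOR where the leading bit is 1):
  pos 0: 101001 XOR 101001 = 000000
  pos 7: 100000 XOR 101001 = 001001
Remainder (last 5 bits) = 01001. This is the CRC / FCS.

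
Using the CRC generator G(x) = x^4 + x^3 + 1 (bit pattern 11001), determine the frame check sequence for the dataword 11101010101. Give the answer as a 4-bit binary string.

1011

Append 4 zeros: 111010101010000. Divide by 11001 (XOR where the leading bit is 1):
  pos 0: 11101 XOR 11001 = 00100
  pos 2: 10001 XOR 11001 = 01000
  pos 3: 10000 XOR 11001 = 01001
  pos 4: 10011 XOR 11001 = 01010
  pos 5: 10100 XOR 11001 = 01101
  pos 6: 11011 XOR 11001 = 00010
  pos 9: 10000 XOR 11001 = 01001
  pos 10: 10010 XOR 11001 = 01011
Remainder (last 4 bits) = 1011. This is the CRC / FCS.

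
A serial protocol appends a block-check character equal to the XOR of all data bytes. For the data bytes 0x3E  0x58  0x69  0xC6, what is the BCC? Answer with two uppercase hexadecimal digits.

C9

XOR the bytes together:
  start with 0x3E
  0x3E ⊕ 0x58 = 0x66
  0x66 ⊕ 0x69 = 0x0F
  0x0F ⊕ 0xC6 = 0xC9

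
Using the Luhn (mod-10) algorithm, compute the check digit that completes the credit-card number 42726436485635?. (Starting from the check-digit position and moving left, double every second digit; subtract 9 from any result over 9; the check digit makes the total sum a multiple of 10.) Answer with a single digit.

8

Partial digits right→left: 5 3 6 5 8 4 6 3 4 6 2 7 2 4
Double every second digit counting from the check-digit position (so the 1st, 3rd, 5th, ... of the partial from the right).
  doubled (with −9 where >9): 1 3 7 3 8 4 4 → sum 30
  kept as-is: 3 5 4 3 6 7 4 → sum 32
Total = 30 + 32 = 62.
Check digit = (10 − (62 mod 10)) mod 10 = 8.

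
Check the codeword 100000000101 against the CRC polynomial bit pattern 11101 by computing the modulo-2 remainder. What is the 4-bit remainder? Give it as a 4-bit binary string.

1000

Modulo-2 division of 100000000101 by 11101:
  pos 0: 10000 XOR 11101 = 01101
  pos 1: 11010 XOR 11101 = 00111
  pos 3: 11100 XOR 11101 = 00001
  pos 7: 10101 XOR 11101 = 01000
Remainder = 1000 (nonzero — an error is detected).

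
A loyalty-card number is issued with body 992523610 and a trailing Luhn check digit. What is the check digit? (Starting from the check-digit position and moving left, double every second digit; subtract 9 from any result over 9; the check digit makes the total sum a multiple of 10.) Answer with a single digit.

2

Partial digits right→left: 0 1 6 3 2 5 2 9 9
Double every second digit counting from the check-digit position (so the 1st, 3rd, 5th, ... of the partial from the right).
  doubled (with −9 where >9): 0 3 4 4 9 → sum 20
  kept as-is: 1 3 5 9 → sum 18
Total = 20 + 18 = 38.
Check digit = (10 − (38 mod 10)) mod 10 = 2.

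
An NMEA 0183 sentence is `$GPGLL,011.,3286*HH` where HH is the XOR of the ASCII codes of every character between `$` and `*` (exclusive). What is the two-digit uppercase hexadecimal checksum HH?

41

XOR the ASCII codes of the payload characters:
  'G' = 0x47 → acc = 0x47
  'P' = 0x50 → acc = 0x17
  'G' = 0x47 → acc = 0x50
  'L' = 0x4C → acc = 0x1C
  'L' = 0x4C → acc = 0x50
  ',' = 0x2C → acc = 0x7C
  '0' = 0x30 → acc = 0x4C
  '1' = 0x31 → acc = 0x7D
  '1' = 0x31 → acc = 0x4C
  '.' = 0x2E → acc = 0x62
  ',' = 0x2C → acc = 0x4E
  '3' = 0x33 → acc = 0x7D
  '2' = 0x32 → acc = 0x4F
  '8' = 0x38 → acc = 0x77
  '6' = 0x36 → acc = 0x41
Checksum = 0x41.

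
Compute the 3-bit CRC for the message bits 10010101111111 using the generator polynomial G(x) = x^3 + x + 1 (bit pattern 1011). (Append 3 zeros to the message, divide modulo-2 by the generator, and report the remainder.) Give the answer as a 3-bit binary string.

Append 3 zeros: 10010101111111000. Divide by 1011 (XOR where the leading bit is 1):
  pos 0: 1001 XOR 1011 = 0010
  pos 2: 1001 XOR 1011 = 0010
  pos 4: 1001 XOR 1011 = 0010
  pos 6: 1011 XOR 1011 = 0000
  pos 10: 1111 XOR 1011 = 0100
  pos 11: 1000 XOR 1011 = 0011
  pos 13: 1100 XOR 1011 = 0111
Remainder (last 3 bits) = 111. This is the CRC / FCS.

111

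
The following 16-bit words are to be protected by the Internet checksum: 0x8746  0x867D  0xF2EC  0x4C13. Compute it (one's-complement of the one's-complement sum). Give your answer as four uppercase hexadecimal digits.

One's-complement addition (fold any carry out of bit 15 back into bit 0):
  0x8746 + 0x867D = 0x10DC3 → wrap carry → 0x0DC4
  0x0DC4 + 0xF2EC = 0x100B0 → wrap carry → 0x00B1
  0x00B1 + 0x4C13 = 0x04CC4
One's-complement sum = 0x4CC4.
Checksum = ~0x4CC4 & 0xFFFF = 0xB33B.

B33B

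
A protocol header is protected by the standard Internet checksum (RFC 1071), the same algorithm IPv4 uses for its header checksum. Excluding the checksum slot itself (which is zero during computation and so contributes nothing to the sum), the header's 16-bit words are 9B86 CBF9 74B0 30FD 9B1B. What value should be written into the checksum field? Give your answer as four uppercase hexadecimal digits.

One's-complement addition (fold any carry out of bit 15 back into bit 0):
  0x9B86 + 0xCBF9 = 0x1677F → wrap carry → 0x6780
  0x6780 + 0x74B0 = 0x0DC30
  0xDC30 + 0x30FD = 0x10D2D → wrap carry → 0x0D2E
  0x0D2E + 0x9B1B = 0x0A849
One's-complement sum = 0xA849.
Checksum = ~0xA849 & 0xFFFF = 0x57B6.

57B6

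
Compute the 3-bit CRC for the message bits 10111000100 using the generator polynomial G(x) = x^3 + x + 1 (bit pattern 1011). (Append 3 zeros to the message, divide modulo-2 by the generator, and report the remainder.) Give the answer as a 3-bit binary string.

011

Append 3 zeros: 10111000100000. Divide by 1011 (XOR where the leading bit is 1):
  pos 0: 1011 XOR 1011 = 0000
  pos 4: 1000 XOR 1011 = 0011
  pos 6: 1110 XOR 1011 = 0101
  pos 7: 1010 XOR 1011 = 0001
  pos 10: 1000 XOR 1011 = 0011
Remainder (last 3 bits) = 011. This is the CRC / FCS.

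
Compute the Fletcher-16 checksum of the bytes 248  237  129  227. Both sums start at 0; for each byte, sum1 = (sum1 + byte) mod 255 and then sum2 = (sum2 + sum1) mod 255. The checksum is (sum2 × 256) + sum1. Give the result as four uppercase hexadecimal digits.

Running sums (mod 255):
  after byte 0 (248): sum1=248, sum2=248
  after byte 1 (237): sum1=230, sum2=223
  after byte 2 (129): sum1=104, sum2=72
  after byte 3 (227): sum1=76, sum2=148
Checksum = sum2·256 + sum1 = 148·256 + 76 = 37964 = 0x944C.

944C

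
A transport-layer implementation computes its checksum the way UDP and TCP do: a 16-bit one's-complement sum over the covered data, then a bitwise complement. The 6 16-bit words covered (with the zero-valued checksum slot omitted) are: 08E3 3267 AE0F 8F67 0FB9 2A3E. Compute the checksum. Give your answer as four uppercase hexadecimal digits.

4D47

One's-complement addition (fold any carry out of bit 15 back into bit 0):
  0x08E3 + 0x3267 = 0x03B4A
  0x3B4A + 0xAE0F = 0x0E959
  0xE959 + 0x8F67 = 0x178C0 → wrap carry → 0x78C1
  0x78C1 + 0x0FB9 = 0x0887A
  0x887A + 0x2A3E = 0x0B2B8
One's-complement sum = 0xB2B8.
Checksum = ~0xB2B8 & 0xFFFF = 0x4D47.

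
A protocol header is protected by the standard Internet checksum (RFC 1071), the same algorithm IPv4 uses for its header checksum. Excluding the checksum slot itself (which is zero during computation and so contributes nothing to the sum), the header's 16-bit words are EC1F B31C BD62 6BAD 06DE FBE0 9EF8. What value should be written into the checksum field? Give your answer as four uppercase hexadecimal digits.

One's-complement addition (fold any carry out of bit 15 back into bit 0):
  0xEC1F + 0xB31C = 0x19F3B → wrap carry → 0x9F3C
  0x9F3C + 0xBD62 = 0x15C9E → wrap carry → 0x5C9F
  0x5C9F + 0x6BAD = 0x0C84C
  0xC84C + 0x06DE = 0x0CF2A
  0xCF2A + 0xFBE0 = 0x1CB0A → wrap carry → 0xCB0B
  0xCB0B + 0x9EF8 = 0x16A03 → wrap carry → 0x6A04
One's-complement sum = 0x6A04.
Checksum = ~0x6A04 & 0xFFFF = 0x95FB.

95FB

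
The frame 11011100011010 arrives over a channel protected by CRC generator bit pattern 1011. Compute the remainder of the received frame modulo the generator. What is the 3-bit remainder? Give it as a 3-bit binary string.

Modulo-2 division of 11011100011010 by 1011:
  pos 0: 1101 XOR 1011 = 0110
  pos 1: 1101 XOR 1011 = 0110
  pos 2: 1101 XOR 1011 = 0110
  pos 3: 1100 XOR 1011 = 0111
  pos 4: 1110 XOR 1011 = 0101
  pos 5: 1010 XOR 1011 = 0001
  pos 8: 1110 XOR 1011 = 0101
  pos 9: 1011 XOR 1011 = 0000
Remainder = 000 (zero — the frame passes the CRC check).

000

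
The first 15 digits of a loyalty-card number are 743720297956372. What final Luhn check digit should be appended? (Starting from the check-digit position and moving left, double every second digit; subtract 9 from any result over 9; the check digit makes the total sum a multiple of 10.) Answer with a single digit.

Partial digits right→left: 2 7 3 6 5 9 7 9 2 0 2 7 3 4 7
Double every second digit counting from the check-digit position (so the 1st, 3rd, 5th, ... of the partial from the right).
  doubled (with −9 where >9): 4 6 1 5 4 4 6 5 → sum 35
  kept as-is: 7 6 9 9 0 7 4 → sum 42
Total = 35 + 42 = 77.
Check digit = (10 − (77 mod 10)) mod 10 = 3.

3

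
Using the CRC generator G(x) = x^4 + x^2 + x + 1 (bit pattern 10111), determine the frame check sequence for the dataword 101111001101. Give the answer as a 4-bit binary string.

Append 4 zeros: 1011110011010000. Divide by 10111 (XOR where the leading bit is 1):
  pos 0: 10111 XOR 10111 = 00000
  pos 5: 10011 XOR 10111 = 00100
  pos 7: 10001 XOR 10111 = 00110
  pos 9: 11000 XOR 10111 = 01111
  pos 10: 11110 XOR 10111 = 01001
  pos 11: 10010 XOR 10111 = 00101
Remainder (last 4 bits) = 0101. This is the CRC / FCS.

0101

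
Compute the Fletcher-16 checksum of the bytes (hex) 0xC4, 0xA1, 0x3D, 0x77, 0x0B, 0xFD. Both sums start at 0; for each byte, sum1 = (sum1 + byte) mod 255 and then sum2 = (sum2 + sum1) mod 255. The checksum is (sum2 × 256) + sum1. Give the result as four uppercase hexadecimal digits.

3424

Running sums (mod 255):
  after byte 0 (0xC4): sum1=196, sum2=196
  after byte 1 (0xA1): sum1=102, sum2=43
  after byte 2 (0x3D): sum1=163, sum2=206
  after byte 3 (0x77): sum1=27, sum2=233
  after byte 4 (0x0B): sum1=38, sum2=16
  after byte 5 (0xFD): sum1=36, sum2=52
Checksum = sum2·256 + sum1 = 52·256 + 36 = 13348 = 0x3424.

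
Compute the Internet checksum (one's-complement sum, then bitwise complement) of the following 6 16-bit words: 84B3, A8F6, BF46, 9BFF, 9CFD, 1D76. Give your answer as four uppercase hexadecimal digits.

BC9B

One's-complement addition (fold any carry out of bit 15 back into bit 0):
  0x84B3 + 0xA8F6 = 0x12DA9 → wrap carry → 0x2DAA
  0x2DAA + 0xBF46 = 0x0ECF0
  0xECF0 + 0x9BFF = 0x188EF → wrap carry → 0x88F0
  0x88F0 + 0x9CFD = 0x125ED → wrap carry → 0x25EE
  0x25EE + 0x1D76 = 0x04364
One's-complement sum = 0x4364.
Checksum = ~0x4364 & 0xFFFF = 0xBC9B.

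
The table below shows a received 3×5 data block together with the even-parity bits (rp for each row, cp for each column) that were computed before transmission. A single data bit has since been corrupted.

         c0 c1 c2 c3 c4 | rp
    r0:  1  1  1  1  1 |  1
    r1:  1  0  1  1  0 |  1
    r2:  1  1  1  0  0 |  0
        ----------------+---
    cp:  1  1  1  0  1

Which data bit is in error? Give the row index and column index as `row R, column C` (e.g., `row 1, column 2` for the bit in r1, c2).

Recompute each row's even parity and compare to rp:
  r0: data parity 1, sent rp 1 → ok
  r1: data parity 1, sent rp 1 → ok
  r2: data parity 1, sent rp 0 → mismatch
Recompute each column's even parity and compare to cp:
  c0: data parity 1, sent cp 1 → ok
  c1: data parity 0, sent cp 1 → mismatch
  c2: data parity 1, sent cp 1 → ok
  c3: data parity 0, sent cp 0 → ok
  c4: data parity 1, sent cp 1 → ok
Exactly one row (r2) and one column (c1) fail → the flipped bit is at their intersection.

row 2, column 1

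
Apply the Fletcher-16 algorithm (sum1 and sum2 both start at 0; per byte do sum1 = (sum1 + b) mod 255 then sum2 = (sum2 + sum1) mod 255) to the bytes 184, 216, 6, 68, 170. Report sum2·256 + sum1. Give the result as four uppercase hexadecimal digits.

4486

Running sums (mod 255):
  after byte 0 (184): sum1=184, sum2=184
  after byte 1 (216): sum1=145, sum2=74
  after byte 2 (6): sum1=151, sum2=225
  after byte 3 (68): sum1=219, sum2=189
  after byte 4 (170): sum1=134, sum2=68
Checksum = sum2·256 + sum1 = 68·256 + 134 = 17542 = 0x4486.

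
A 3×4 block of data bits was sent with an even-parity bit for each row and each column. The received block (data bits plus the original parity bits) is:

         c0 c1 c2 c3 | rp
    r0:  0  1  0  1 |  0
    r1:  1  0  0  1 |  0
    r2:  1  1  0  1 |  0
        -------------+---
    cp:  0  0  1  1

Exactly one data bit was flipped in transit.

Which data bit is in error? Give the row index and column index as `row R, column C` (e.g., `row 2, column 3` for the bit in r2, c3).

row 2, column 2

Recompute each row's even parity and compare to rp:
  r0: data parity 0, sent rp 0 → ok
  r1: data parity 0, sent rp 0 → ok
  r2: data parity 1, sent rp 0 → mismatch
Recompute each column's even parity and compare to cp:
  c0: data parity 0, sent cp 0 → ok
  c1: data parity 0, sent cp 0 → ok
  c2: data parity 0, sent cp 1 → mismatch
  c3: data parity 1, sent cp 1 → ok
Exactly one row (r2) and one column (c2) fail → the flipped bit is at their intersection.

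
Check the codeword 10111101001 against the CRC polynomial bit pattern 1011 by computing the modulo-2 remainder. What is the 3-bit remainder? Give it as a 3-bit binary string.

000

Modulo-2 division of 10111101001 by 1011:
  pos 0: 1011 XOR 1011 = 0000
  pos 4: 1101 XOR 1011 = 0110
  pos 5: 1100 XOR 1011 = 0111
  pos 6: 1110 XOR 1011 = 0101
  pos 7: 1011 XOR 1011 = 0000
Remainder = 000 (zero — the frame passes the CRC check).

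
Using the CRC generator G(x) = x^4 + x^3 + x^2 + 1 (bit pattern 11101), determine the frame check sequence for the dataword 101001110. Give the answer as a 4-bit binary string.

0111

Append 4 zeros: 1010011100000. Divide by 11101 (XOR where the leading bit is 1):
  pos 0: 10100 XOR 11101 = 01001
  pos 1: 10011 XOR 11101 = 01110
  pos 2: 11101 XOR 11101 = 00000
  pos 7: 10000 XOR 11101 = 01101
  pos 8: 11010 XOR 11101 = 00111
Remainder (last 4 bits) = 0111. This is the CRC / FCS.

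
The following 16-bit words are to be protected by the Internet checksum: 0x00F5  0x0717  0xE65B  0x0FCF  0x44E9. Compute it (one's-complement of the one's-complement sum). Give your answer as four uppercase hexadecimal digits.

BCDF

One's-complement addition (fold any carry out of bit 15 back into bit 0):
  0x00F5 + 0x0717 = 0x0080C
  0x080C + 0xE65B = 0x0EE67
  0xEE67 + 0x0FCF = 0x0FE36
  0xFE36 + 0x44E9 = 0x1431F → wrap carry → 0x4320
One's-complement sum = 0x4320.
Checksum = ~0x4320 & 0xFFFF = 0xBCDF.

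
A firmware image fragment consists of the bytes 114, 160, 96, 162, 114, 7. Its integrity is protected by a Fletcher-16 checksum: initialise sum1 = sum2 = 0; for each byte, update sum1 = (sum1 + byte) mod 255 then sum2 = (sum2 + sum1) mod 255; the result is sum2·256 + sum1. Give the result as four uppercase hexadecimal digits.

Running sums (mod 255):
  after byte 0 (114): sum1=114, sum2=114
  after byte 1 (160): sum1=19, sum2=133
  after byte 2 (96): sum1=115, sum2=248
  after byte 3 (162): sum1=22, sum2=15
  after byte 4 (114): sum1=136, sum2=151
  after byte 5 (7): sum1=143, sum2=39
Checksum = sum2·256 + sum1 = 39·256 + 143 = 10127 = 0x278F.

278F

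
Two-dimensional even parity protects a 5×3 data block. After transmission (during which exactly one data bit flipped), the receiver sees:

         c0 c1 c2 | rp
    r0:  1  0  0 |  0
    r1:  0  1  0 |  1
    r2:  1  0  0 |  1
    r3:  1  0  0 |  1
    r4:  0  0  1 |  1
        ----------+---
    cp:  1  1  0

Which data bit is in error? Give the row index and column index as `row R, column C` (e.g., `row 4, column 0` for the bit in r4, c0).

Recompute each row's even parity and compare to rp:
  r0: data parity 1, sent rp 0 → mismatch
  r1: data parity 1, sent rp 1 → ok
  r2: data parity 1, sent rp 1 → ok
  r3: data parity 1, sent rp 1 → ok
  r4: data parity 1, sent rp 1 → ok
Recompute each column's even parity and compare to cp:
  c0: data parity 1, sent cp 1 → ok
  c1: data parity 1, sent cp 1 → ok
  c2: data parity 1, sent cp 0 → mismatch
Exactly one row (r0) and one column (c2) fail → the flipped bit is at their intersection.

row 0, column 2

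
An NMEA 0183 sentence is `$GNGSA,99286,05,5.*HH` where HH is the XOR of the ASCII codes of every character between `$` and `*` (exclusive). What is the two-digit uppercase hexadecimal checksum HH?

XOR the ASCII codes of the payload characters:
  'G' = 0x47 → acc = 0x47
  'N' = 0x4E → acc = 0x09
  'G' = 0x47 → acc = 0x4E
  'S' = 0x53 → acc = 0x1D
  'A' = 0x41 → acc = 0x5C
  ',' = 0x2C → acc = 0x70
  '9' = 0x39 → acc = 0x49
  '9' = 0x39 → acc = 0x70
  '2' = 0x32 → acc = 0x42
  '8' = 0x38 → acc = 0x7A
  '6' = 0x36 → acc = 0x4C
  ',' = 0x2C → acc = 0x60
  '0' = 0x30 → acc = 0x50
  '5' = 0x35 → acc = 0x65
  ',' = 0x2C → acc = 0x49
  '5' = 0x35 → acc = 0x7C
  '.' = 0x2E → acc = 0x52
Checksum = 0x52.

52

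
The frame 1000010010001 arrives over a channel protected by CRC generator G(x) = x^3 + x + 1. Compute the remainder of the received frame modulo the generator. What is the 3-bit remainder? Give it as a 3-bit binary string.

001

Modulo-2 division of 1000010010001 by 1011:
  pos 0: 1000 XOR 1011 = 0011
  pos 2: 1101 XOR 1011 = 0110
  pos 3: 1100 XOR 1011 = 0111
  pos 4: 1110 XOR 1011 = 0101
  pos 5: 1011 XOR 1011 = 0000
Remainder = 001 (nonzero — an error is detected).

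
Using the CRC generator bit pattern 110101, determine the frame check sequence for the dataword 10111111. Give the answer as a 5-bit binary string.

Append 5 zeros: 1011111100000. Divide by 110101 (XOR where the leading bit is 1):
  pos 0: 101111 XOR 110101 = 011010
  pos 1: 110101 XOR 110101 = 000000
  pos 7: 100000 XOR 110101 = 010101
Remainder (last 5 bits) = 10101. This is the CRC / FCS.

10101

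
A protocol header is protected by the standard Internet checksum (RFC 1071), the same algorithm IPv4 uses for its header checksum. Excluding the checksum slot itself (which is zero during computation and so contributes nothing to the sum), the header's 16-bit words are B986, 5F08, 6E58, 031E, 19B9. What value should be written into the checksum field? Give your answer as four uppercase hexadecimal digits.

5C41

One's-complement addition (fold any carry out of bit 15 back into bit 0):
  0xB986 + 0x5F08 = 0x1188E → wrap carry → 0x188F
  0x188F + 0x6E58 = 0x086E7
  0x86E7 + 0x031E = 0x08A05
  0x8A05 + 0x19B9 = 0x0A3BE
One's-complement sum = 0xA3BE.
Checksum = ~0xA3BE & 0xFFFF = 0x5C41.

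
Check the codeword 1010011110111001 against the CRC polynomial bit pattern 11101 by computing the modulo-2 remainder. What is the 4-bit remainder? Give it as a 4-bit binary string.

Modulo-2 division of 1010011110111001 by 11101:
  pos 0: 10100 XOR 11101 = 01001
  pos 1: 10011 XOR 11101 = 01110
  pos 2: 11101 XOR 11101 = 00000
  pos 7: 11011 XOR 11101 = 00110
  pos 9: 11010 XOR 11101 = 00111
  pos 11: 11101 XOR 11101 = 00000
Remainder = 0000 (zero — the frame passes the CRC check).

0000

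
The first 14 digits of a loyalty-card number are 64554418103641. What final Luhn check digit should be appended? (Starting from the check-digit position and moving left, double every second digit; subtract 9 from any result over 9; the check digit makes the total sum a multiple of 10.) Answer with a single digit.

7

Partial digits right→left: 1 4 6 3 0 1 8 1 4 4 5 5 4 6
Double every second digit counting from the check-digit position (so the 1st, 3rd, 5th, ... of the partial from the right).
  doubled (with −9 where >9): 2 3 0 7 8 1 8 → sum 29
  kept as-is: 4 3 1 1 4 5 6 → sum 24
Total = 29 + 24 = 53.
Check digit = (10 − (53 mod 10)) mod 10 = 7.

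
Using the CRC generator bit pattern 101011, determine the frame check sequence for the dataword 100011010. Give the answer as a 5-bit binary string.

Append 5 zeros: 10001101000000. Divide by 101011 (XOR where the leading bit is 1):
  pos 0: 100011 XOR 101011 = 001000
  pos 2: 100001 XOR 101011 = 001010
  pos 4: 101000 XOR 101011 = 000011
  pos 8: 110000 XOR 101011 = 011011
Remainder (last 5 bits) = 11011. This is the CRC / FCS.

11011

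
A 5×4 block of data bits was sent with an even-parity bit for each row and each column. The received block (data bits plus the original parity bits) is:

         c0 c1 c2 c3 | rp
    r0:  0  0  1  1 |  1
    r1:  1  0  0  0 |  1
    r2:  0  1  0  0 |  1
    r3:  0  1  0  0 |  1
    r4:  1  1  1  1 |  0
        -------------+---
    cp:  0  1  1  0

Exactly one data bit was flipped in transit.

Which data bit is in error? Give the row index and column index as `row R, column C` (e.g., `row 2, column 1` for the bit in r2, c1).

row 0, column 2

Recompute each row's even parity and compare to rp:
  r0: data parity 0, sent rp 1 → mismatch
  r1: data parity 1, sent rp 1 → ok
  r2: data parity 1, sent rp 1 → ok
  r3: data parity 1, sent rp 1 → ok
  r4: data parity 0, sent rp 0 → ok
Recompute each column's even parity and compare to cp:
  c0: data parity 0, sent cp 0 → ok
  c1: data parity 1, sent cp 1 → ok
  c2: data parity 0, sent cp 1 → mismatch
  c3: data parity 0, sent cp 0 → ok
Exactly one row (r0) and one column (c2) fail → the flipped bit is at their intersection.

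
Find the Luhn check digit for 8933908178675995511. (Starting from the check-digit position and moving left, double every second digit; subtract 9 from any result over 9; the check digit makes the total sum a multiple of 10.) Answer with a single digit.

Partial digits right→left: 1 1 5 5 9 9 5 7 6 8 7 1 8 0 9 3 3 9 8
Double every second digit counting from the check-digit position (so the 1st, 3rd, 5th, ... of the partial from the right).
  doubled (with −9 where >9): 2 1 9 1 3 5 7 9 6 7 → sum 50
  kept as-is: 1 5 9 7 8 1 0 3 9 → sum 43
Total = 50 + 43 = 93.
Check digit = (10 − (93 mod 10)) mod 10 = 7.

7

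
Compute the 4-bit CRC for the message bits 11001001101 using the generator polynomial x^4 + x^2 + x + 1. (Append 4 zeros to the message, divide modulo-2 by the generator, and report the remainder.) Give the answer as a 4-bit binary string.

1111

Append 4 zeros: 110010011010000. Divide by 10111 (XOR where the leading bit is 1):
  pos 0: 11001 XOR 10111 = 01110
  pos 1: 11100 XOR 10111 = 01011
  pos 2: 10110 XOR 10111 = 00001
  pos 6: 11101 XOR 10111 = 01010
  pos 7: 10100 XOR 10111 = 00011
  pos 10: 11000 XOR 10111 = 01111
Remainder (last 4 bits) = 1111. This is the CRC / FCS.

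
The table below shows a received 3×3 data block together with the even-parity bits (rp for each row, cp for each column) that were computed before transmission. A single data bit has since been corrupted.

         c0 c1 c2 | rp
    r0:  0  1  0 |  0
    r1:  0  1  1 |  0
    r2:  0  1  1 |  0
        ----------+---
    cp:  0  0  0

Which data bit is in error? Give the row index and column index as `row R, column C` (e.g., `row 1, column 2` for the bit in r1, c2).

row 0, column 1

Recompute each row's even parity and compare to rp:
  r0: data parity 1, sent rp 0 → mismatch
  r1: data parity 0, sent rp 0 → ok
  r2: data parity 0, sent rp 0 → ok
Recompute each column's even parity and compare to cp:
  c0: data parity 0, sent cp 0 → ok
  c1: data parity 1, sent cp 0 → mismatch
  c2: data parity 0, sent cp 0 → ok
Exactly one row (r0) and one column (c1) fail → the flipped bit is at their intersection.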